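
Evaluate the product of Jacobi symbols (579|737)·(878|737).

-1

By multiplicativity, (579·878|737) = (579|737)·(878|737).
First factor (579|737):
737 ≡ 1 (mod 4), so quadratic reciprocity gives (579|737) = (737|579). Reduce: 737 ≡ 158 (mod 579). Now have (158|579).
Factor out 2: 158 = 2·79. Since 579 ≡ 3 (mod 8), (2|579) = -1. Now have -(79|579).
Both 79 ≡ 3 and 579 ≡ 3 (mod 4), so reciprocity gives (79|579) = -(579|79). Reduce: 579 ≡ 26 (mod 79). Now have (26|79).
Factor out 2: 26 = 2·13. Since 79 ≡ 7 (mod 8), (2|79) = +1. Now have (13|79).
13 ≡ 1 (mod 4), so quadratic reciprocity gives (13|79) = (79|13). Reduce: 79 ≡ 1 (mod 13). Now have (1|13).
(1|13) = 1. Collecting the sign factors: 1.
Second factor (878|737):
Reduce the numerator: 878 ≡ 141 (mod 737), so (878|737) = (141|737).
141 ≡ 1 (mod 4), so quadratic reciprocity gives (141|737) = (737|141). Reduce: 737 ≡ 32 (mod 141). Now have (32|141).
Factor out 2: 32 = 2^5. Since 141 ≡ 5 (mod 8), (2|141) = -1, and (2|141)^5 = -1. Now have -(1|141).
(1|141) = 1. Collecting the sign factors: -1.
Product: (1)·(-1) = -1.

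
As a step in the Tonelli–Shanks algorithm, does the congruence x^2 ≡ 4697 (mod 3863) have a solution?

(4697|3863)
  = (834|3863)    [4697 ≡ 834 mod 3863]
  = (417|3863)    [3863 ≡ 7 mod 8 ⇒ (2|3863) = +1]
  = (3863|417)    [QR: 417 ≡ 1 mod 4, sign kept]
  = (110|417)    [3863 ≡ 110 mod 417]
  = (55|417)    [417 ≡ 1 mod 8 ⇒ (2|417) = +1]
  = (417|55)    [QR: 417 ≡ 1 mod 4, sign kept]
  = (32|55)    [417 ≡ 32 mod 55]
  = (1|55)    [55 ≡ 7 mod 8 ⇒ (2|55)^5 = +1]
  = 1    [(1|55) = 1]
The Legendre symbol is 1, so x^2 ≡ 4697 (mod 3863) has solution.

yes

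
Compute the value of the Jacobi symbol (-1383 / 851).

1

(-1383 / 851)
  = -(1383 / 851)    [851 ≡ 3 mod 4 ⇒ (-1 / 851) = -1]
  = -(532 / 851)    [1383 ≡ 532 mod 851]
  = -(133 / 851)    [851 ≡ 3 mod 8 ⇒ (2 / 851)^2 = +1]
  = -(851 / 133)    [QR: 133 ≡ 1 mod 4, sign kept]
  = -(53 / 133)    [851 ≡ 53 mod 133]
  = -(133 / 53)    [QR: 53 ≡ 1 mod 4, sign kept]
  = -(27 / 53)    [133 ≡ 27 mod 53]
  = -(53 / 27)    [QR: 53 ≡ 1 mod 4, sign kept]
  = -(26 / 27)    [53 ≡ 26 mod 27]
  = (13 / 27)    [27 ≡ 3 mod 8 ⇒ (2 / 27) = -1]
  = (27 / 13)    [QR: 13 ≡ 1 mod 4, sign kept]
  = (1 / 13)    [27 ≡ 1 mod 13]
  = 1    [(1 / 13) = 1]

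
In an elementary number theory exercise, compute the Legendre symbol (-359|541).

1

(-359|541)
  = (182|541)    [-359 ≡ 182 mod 541]
  = -(91|541)    [541 ≡ 5 mod 8 ⇒ (2|541) = -1]
  = -(541|91)    [QR: 541 ≡ 1 mod 4, sign kept]
  = -(86|91)    [541 ≡ 86 mod 91]
  = (43|91)    [91 ≡ 3 mod 8 ⇒ (2|91) = -1]
  = -(91|43)    [QR: both ≡ 3 mod 4, sign flips]
  = -(5|43)    [91 ≡ 5 mod 43]
  = -(43|5)    [QR: 5 ≡ 1 mod 4, sign kept]
  = -(3|5)    [43 ≡ 3 mod 5]
  = -(5|3)    [QR: 5 ≡ 1 mod 4, sign kept]
  = -(2|3)    [5 ≡ 2 mod 3]
  = (1|3)    [3 ≡ 3 mod 8 ⇒ (2|3) = -1]
  = 1    [(1|3) = 1]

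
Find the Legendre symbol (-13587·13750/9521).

1

By multiplicativity, (-13587·13750/9521) = (-13587/9521)·(13750/9521).
First factor (-13587/9521):
Reduce the numerator: -13587 ≡ 5455 (mod 9521), so (-13587/9521) = (5455/9521).
9521 ≡ 1 (mod 4), so quadratic reciprocity gives (5455/9521) = (9521/5455). Reduce: 9521 ≡ 4066 (mod 5455). Now have (4066/5455).
Factor out 2: 4066 = 2·2033. Since 5455 ≡ 7 (mod 8), (2/5455) = +1. Now have (2033/5455).
2033 ≡ 1 (mod 4), so quadratic reciprocity gives (2033/5455) = (5455/2033). Reduce: 5455 ≡ 1389 (mod 2033). Now have (1389/2033).
1389 ≡ 1 (mod 4), so quadratic reciprocity gives (1389/2033) = (2033/1389). Reduce: 2033 ≡ 644 (mod 1389). Now have (644/1389).
Factor out 2: 644 = 2^2·161. Since 1389 ≡ 5 (mod 8), (2/1389) = -1, and (2/1389)^2 = +1. Now have (161/1389).
161 ≡ 1 (mod 4), so quadratic reciprocity gives (161/1389) = (1389/161). Reduce: 1389 ≡ 101 (mod 161). Now have (101/161).
101 ≡ 1 (mod 4), so quadratic reciprocity gives (101/161) = (161/101). Reduce: 161 ≡ 60 (mod 101). Now have (60/101).
Factor out 2: 60 = 2^2·15. Since 101 ≡ 5 (mod 8), (2/101) = -1, and (2/101)^2 = +1. Now have (15/101).
101 ≡ 1 (mod 4), so quadratic reciprocity gives (15/101) = (101/15). Reduce: 101 ≡ 11 (mod 15). Now have (11/15).
Both 11 ≡ 3 and 15 ≡ 3 (mod 4), so reciprocity gives (11/15) = -(15/11). Reduce: 15 ≡ 4 (mod 11). Now have -(4/11).
Factor out 2: 4 = 2^2. Since 11 ≡ 3 (mod 8), (2/11) = -1, and (2/11)^2 = +1. Now have -(1/11).
(1/11) = 1. Collecting the sign factors: -1.
Second factor (13750/9521):
Reduce the numerator: 13750 ≡ 4229 (mod 9521), so (13750/9521) = (4229/9521).
4229 ≡ 1 (mod 4), so quadratic reciprocity gives (4229/9521) = (9521/4229). Reduce: 9521 ≡ 1063 (mod 4229). Now have (1063/4229).
4229 ≡ 1 (mod 4), so quadratic reciprocity gives (1063/4229) = (4229/1063). Reduce: 4229 ≡ 1040 (mod 1063). Now have (1040/1063).
Factor out 2: 1040 = 2^4·65. Since 1063 ≡ 7 (mod 8), (2/1063) = +1, and (2/1063)^4 = +1. Now have (65/1063).
65 ≡ 1 (mod 4), so quadratic reciprocity gives (65/1063) = (1063/65). Reduce: 1063 ≡ 23 (mod 65). Now have (23/65).
65 ≡ 1 (mod 4), so quadratic reciprocity gives (23/65) = (65/23). Reduce: 65 ≡ 19 (mod 23). Now have (19/23).
Both 19 ≡ 3 and 23 ≡ 3 (mod 4), so reciprocity gives (19/23) = -(23/19). Reduce: 23 ≡ 4 (mod 19). Now have -(4/19).
Factor out 2: 4 = 2^2. Since 19 ≡ 3 (mod 8), (2/19) = -1, and (2/19)^2 = +1. Now have -(1/19).
(1/19) = 1. Collecting the sign factors: -1.
Product: (-1)·(-1) = 1.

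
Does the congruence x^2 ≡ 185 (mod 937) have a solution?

(185/937)
  = (937/185)    [QR: 185 ≡ 1 mod 4, sign kept]
  = (12/185)    [937 ≡ 12 mod 185]
  = (3/185)    [185 ≡ 1 mod 8 ⇒ (2/185)^2 = +1]
  = (185/3)    [QR: 185 ≡ 1 mod 4, sign kept]
  = (2/3)    [185 ≡ 2 mod 3]
  = -(1/3)    [3 ≡ 3 mod 8 ⇒ (2/3) = -1]
  = -1    [(1/3) = 1]
(185/937) = -1, and 937 is prime, so 185 is not a quadratic residue mod 937.

no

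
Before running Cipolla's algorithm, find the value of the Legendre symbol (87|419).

1

(87|419)
  = -(419|87)    [QR: both ≡ 3 mod 4, sign flips]
  = -(71|87)    [419 ≡ 71 mod 87]
  = (87|71)    [QR: both ≡ 3 mod 4, sign flips]
  = (16|71)    [87 ≡ 16 mod 71]
  = (1|71)    [71 ≡ 7 mod 8 ⇒ (2|71)^4 = +1]
  = 1    [(1|71) = 1]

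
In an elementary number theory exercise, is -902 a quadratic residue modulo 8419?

yes

Reduce the numerator: -902 ≡ 7517 (mod 8419), so (-902|8419) = (7517|8419).
7517 ≡ 1 (mod 4), so quadratic reciprocity gives (7517|8419) = (8419|7517). Reduce: 8419 ≡ 902 (mod 7517). Now have (902|7517).
Factor out 2: 902 = 2·451. Since 7517 ≡ 5 (mod 8), (2|7517) = -1. Now have -(451|7517).
7517 ≡ 1 (mod 4), so quadratic reciprocity gives (451|7517) = (7517|451). Reduce: 7517 ≡ 301 (mod 451). Now have -(301|451).
301 ≡ 1 (mod 4), so quadratic reciprocity gives (301|451) = (451|301). Reduce: 451 ≡ 150 (mod 301). Now have -(150|301).
Factor out 2: 150 = 2·75. Since 301 ≡ 5 (mod 8), (2|301) = -1. Now have (75|301).
301 ≡ 1 (mod 4), so quadratic reciprocity gives (75|301) = (301|75). Reduce: 301 ≡ 1 (mod 75). Now have (1|75).
(1|75) = 1. Collecting the sign factors: 1.
(-902|8419) = 1, and 8419 is prime, so -902 is a quadratic residue mod 8419.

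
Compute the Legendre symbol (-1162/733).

Reduce the numerator: -1162 ≡ 304 (mod 733), so (-1162/733) = (304/733).
Factor out 2: 304 = 2^4·19. Since 733 ≡ 5 (mod 8), (2/733) = -1, and (2/733)^4 = +1. Now have (19/733).
733 ≡ 1 (mod 4), so quadratic reciprocity gives (19/733) = (733/19). Reduce: 733 ≡ 11 (mod 19). Now have (11/19).
Both 11 ≡ 3 and 19 ≡ 3 (mod 4), so reciprocity gives (11/19) = -(19/11). Reduce: 19 ≡ 8 (mod 11). Now have -(8/11).
Factor out 2: 8 = 2^3. Since 11 ≡ 3 (mod 8), (2/11) = -1, and (2/11)^3 = -1. Now have (1/11).
(1/11) = 1. Collecting the sign factors: 1.

1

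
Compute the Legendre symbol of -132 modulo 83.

Reduce the numerator: -132 ≡ 34 (mod 83), so (-132 / 83) = (34 / 83).
Factor out 2: 34 = 2·17. Since 83 ≡ 3 (mod 8), (2 / 83) = -1. Now have -(17 / 83).
17 ≡ 1 (mod 4), so quadratic reciprocity gives (17 / 83) = (83 / 17). Reduce: 83 ≡ 15 (mod 17). Now have -(15 / 17).
17 ≡ 1 (mod 4), so quadratic reciprocity gives (15 / 17) = (17 / 15). Reduce: 17 ≡ 2 (mod 15). Now have -(2 / 15).
Factor out 2: 2 = 2. Since 15 ≡ 7 (mod 8), (2 / 15) = +1. Now have -(1 / 15).
(1 / 15) = 1. Collecting the sign factors: -1.

-1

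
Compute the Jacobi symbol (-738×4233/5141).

-1

By multiplicativity, (-738·4233/5141) = (-738/5141)·(4233/5141).
First factor (-738/5141):
Pull out -1: (-738/5141) = (-1/5141)·(738/5141). Since 5141 ≡ 1 (mod 4), (-1/5141) = +1. Now have (738/5141).
Factor out 2: 738 = 2·369. Since 5141 ≡ 5 (mod 8), (2/5141) = -1. Now have -(369/5141).
369 ≡ 1 (mod 4), so quadratic reciprocity gives (369/5141) = (5141/369). Reduce: 5141 ≡ 344 (mod 369). Now have -(344/369).
Factor out 2: 344 = 2^3·43. Since 369 ≡ 1 (mod 8), (2/369) = +1, and (2/369)^3 = +1. Now have -(43/369).
369 ≡ 1 (mod 4), so quadratic reciprocity gives (43/369) = (369/43). Reduce: 369 ≡ 25 (mod 43). Now have -(25/43).
25 ≡ 1 (mod 4), so quadratic reciprocity gives (25/43) = (43/25). Reduce: 43 ≡ 18 (mod 25). Now have -(18/25).
Factor out 2: 18 = 2·9. Since 25 ≡ 1 (mod 8), (2/25) = +1. Now have -(9/25).
9 ≡ 1 (mod 4), so quadratic reciprocity gives (9/25) = (25/9). Reduce: 25 ≡ 7 (mod 9). Now have -(7/9).
9 ≡ 1 (mod 4), so quadratic reciprocity gives (7/9) = (9/7). Reduce: 9 ≡ 2 (mod 7). Now have -(2/7).
Factor out 2: 2 = 2. Since 7 ≡ 7 (mod 8), (2/7) = +1. Now have -(1/7).
(1/7) = 1. Collecting the sign factors: -1.
Second factor (4233/5141):
4233 ≡ 1 (mod 4), so quadratic reciprocity gives (4233/5141) = (5141/4233). Reduce: 5141 ≡ 908 (mod 4233). Now have (908/4233).
Factor out 2: 908 = 2^2·227. Since 4233 ≡ 1 (mod 8), (2/4233) = +1, and (2/4233)^2 = +1. Now have (227/4233).
4233 ≡ 1 (mod 4), so quadratic reciprocity gives (227/4233) = (4233/227). Reduce: 4233 ≡ 147 (mod 227). Now have (147/227).
Both 147 ≡ 3 and 227 ≡ 3 (mod 4), so reciprocity gives (147/227) = -(227/147). Reduce: 227 ≡ 80 (mod 147). Now have -(80/147).
Factor out 2: 80 = 2^4·5. Since 147 ≡ 3 (mod 8), (2/147) = -1, and (2/147)^4 = +1. Now have -(5/147).
5 ≡ 1 (mod 4), so quadratic reciprocity gives (5/147) = (147/5). Reduce: 147 ≡ 2 (mod 5). Now have -(2/5).
Factor out 2: 2 = 2. Since 5 ≡ 5 (mod 8), (2/5) = -1. Now have (1/5).
(1/5) = 1. Collecting the sign factors: 1.
Product: (-1)·(1) = -1.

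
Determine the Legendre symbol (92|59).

(92|59)
  = (33|59)    [92 ≡ 33 mod 59]
  = (59|33)    [QR: 33 ≡ 1 mod 4, sign kept]
  = (26|33)    [59 ≡ 26 mod 33]
  = (13|33)    [33 ≡ 1 mod 8 ⇒ (2|33) = +1]
  = (33|13)    [QR: 13 ≡ 1 mod 4, sign kept]
  = (7|13)    [33 ≡ 7 mod 13]
  = (13|7)    [QR: 13 ≡ 1 mod 4, sign kept]
  = (6|7)    [13 ≡ 6 mod 7]
  = (3|7)    [7 ≡ 7 mod 8 ⇒ (2|7) = +1]
  = -(7|3)    [QR: both ≡ 3 mod 4, sign flips]
  = -(1|3)    [7 ≡ 1 mod 3]
  = -1    [(1|3) = 1]

-1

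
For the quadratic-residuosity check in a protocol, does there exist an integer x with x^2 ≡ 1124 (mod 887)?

Reduce the numerator: 1124 ≡ 237 (mod 887), so (1124|887) = (237|887).
237 ≡ 1 (mod 4), so quadratic reciprocity gives (237|887) = (887|237). Reduce: 887 ≡ 176 (mod 237). Now have (176|237).
Factor out 2: 176 = 2^4·11. Since 237 ≡ 5 (mod 8), (2|237) = -1, and (2|237)^4 = +1. Now have (11|237).
237 ≡ 1 (mod 4), so quadratic reciprocity gives (11|237) = (237|11). Reduce: 237 ≡ 6 (mod 11). Now have (6|11).
Factor out 2: 6 = 2·3. Since 11 ≡ 3 (mod 8), (2|11) = -1. Now have -(3|11).
Both 3 ≡ 3 and 11 ≡ 3 (mod 4), so reciprocity gives (3|11) = -(11|3). Reduce: 11 ≡ 2 (mod 3). Now have (2|3).
Factor out 2: 2 = 2. Since 3 ≡ 3 (mod 8), (2|3) = -1. Now have -(1|3).
(1|3) = 1. Collecting the sign factors: -1.
(1124|887) = -1, and 887 is prime, so 1124 is not a quadratic residue mod 887.

no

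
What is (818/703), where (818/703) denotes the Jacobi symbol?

Reduce the numerator: 818 ≡ 115 (mod 703), so (818/703) = (115/703).
Both 115 ≡ 3 and 703 ≡ 3 (mod 4), so reciprocity gives (115/703) = -(703/115). Reduce: 703 ≡ 13 (mod 115). Now have -(13/115).
13 ≡ 1 (mod 4), so quadratic reciprocity gives (13/115) = (115/13). Reduce: 115 ≡ 11 (mod 13). Now have -(11/13).
13 ≡ 1 (mod 4), so quadratic reciprocity gives (11/13) = (13/11). Reduce: 13 ≡ 2 (mod 11). Now have -(2/11).
Factor out 2: 2 = 2. Since 11 ≡ 3 (mod 8), (2/11) = -1. Now have (1/11).
(1/11) = 1. Collecting the sign factors: 1.

1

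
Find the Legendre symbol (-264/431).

-1

(-264/431)
  = (167/431)    [-264 ≡ 167 mod 431]
  = -(431/167)    [QR: both ≡ 3 mod 4, sign flips]
  = -(97/167)    [431 ≡ 97 mod 167]
  = -(167/97)    [QR: 97 ≡ 1 mod 4, sign kept]
  = -(70/97)    [167 ≡ 70 mod 97]
  = -(35/97)    [97 ≡ 1 mod 8 ⇒ (2/97) = +1]
  = -(97/35)    [QR: 97 ≡ 1 mod 4, sign kept]
  = -(27/35)    [97 ≡ 27 mod 35]
  = (35/27)    [QR: both ≡ 3 mod 4, sign flips]
  = (8/27)    [35 ≡ 8 mod 27]
  = -(1/27)    [27 ≡ 3 mod 8 ⇒ (2/27)^3 = -1]
  = -1    [(1/27) = 1]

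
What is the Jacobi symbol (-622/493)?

Pull out -1: (-622/493) = (-1/493)·(622/493). Since 493 ≡ 1 (mod 4), (-1/493) = +1. Now have (622/493).
Reduce the numerator: 622 ≡ 129 (mod 493), so (622/493) = (129/493).
129 ≡ 1 (mod 4), so quadratic reciprocity gives (129/493) = (493/129). Reduce: 493 ≡ 106 (mod 129). Now have (106/129).
Factor out 2: 106 = 2·53. Since 129 ≡ 1 (mod 8), (2/129) = +1. Now have (53/129).
53 ≡ 1 (mod 4), so quadratic reciprocity gives (53/129) = (129/53). Reduce: 129 ≡ 23 (mod 53). Now have (23/53).
53 ≡ 1 (mod 4), so quadratic reciprocity gives (23/53) = (53/23). Reduce: 53 ≡ 7 (mod 23). Now have (7/23).
Both 7 ≡ 3 and 23 ≡ 3 (mod 4), so reciprocity gives (7/23) = -(23/7). Reduce: 23 ≡ 2 (mod 7). Now have -(2/7).
Factor out 2: 2 = 2. Since 7 ≡ 7 (mod 8), (2/7) = +1. Now have -(1/7).
(1/7) = 1. Collecting the sign factors: -1.

-1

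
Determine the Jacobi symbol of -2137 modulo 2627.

1

Reduce the numerator: -2137 ≡ 490 (mod 2627), so (-2137/2627) = (490/2627).
Factor out 2: 490 = 2·245. Since 2627 ≡ 3 (mod 8), (2/2627) = -1. Now have -(245/2627).
245 ≡ 1 (mod 4), so quadratic reciprocity gives (245/2627) = (2627/245). Reduce: 2627 ≡ 177 (mod 245). Now have -(177/245).
177 ≡ 1 (mod 4), so quadratic reciprocity gives (177/245) = (245/177). Reduce: 245 ≡ 68 (mod 177). Now have -(68/177).
Factor out 2: 68 = 2^2·17. Since 177 ≡ 1 (mod 8), (2/177) = +1, and (2/177)^2 = +1. Now have -(17/177).
17 ≡ 1 (mod 4), so quadratic reciprocity gives (17/177) = (177/17). Reduce: 177 ≡ 7 (mod 17). Now have -(7/17).
17 ≡ 1 (mod 4), so quadratic reciprocity gives (7/17) = (17/7). Reduce: 17 ≡ 3 (mod 7). Now have -(3/7).
Both 3 ≡ 3 and 7 ≡ 3 (mod 4), so reciprocity gives (3/7) = -(7/3). Reduce: 7 ≡ 1 (mod 3). Now have (1/3).
(1/3) = 1. Collecting the sign factors: 1.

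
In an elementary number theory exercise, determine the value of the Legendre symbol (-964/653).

-1

Pull out -1: (-964/653) = (-1/653)·(964/653). Since 653 ≡ 1 (mod 4), (-1/653) = +1. Now have (964/653).
Reduce the numerator: 964 ≡ 311 (mod 653), so (964/653) = (311/653).
653 ≡ 1 (mod 4), so quadratic reciprocity gives (311/653) = (653/311). Reduce: 653 ≡ 31 (mod 311). Now have (31/311).
Both 31 ≡ 3 and 311 ≡ 3 (mod 4), so reciprocity gives (31/311) = -(311/31). Reduce: 311 ≡ 1 (mod 31). Now have -(1/31).
(1/31) = 1. Collecting the sign factors: -1.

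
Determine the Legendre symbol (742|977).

(742|977)
  = (371|977)    [977 ≡ 1 mod 8 ⇒ (2|977) = +1]
  = (977|371)    [QR: 977 ≡ 1 mod 4, sign kept]
  = (235|371)    [977 ≡ 235 mod 371]
  = -(371|235)    [QR: both ≡ 3 mod 4, sign flips]
  = -(136|235)    [371 ≡ 136 mod 235]
  = (17|235)    [235 ≡ 3 mod 8 ⇒ (2|235)^3 = -1]
  = (235|17)    [QR: 17 ≡ 1 mod 4, sign kept]
  = (14|17)    [235 ≡ 14 mod 17]
  = (7|17)    [17 ≡ 1 mod 8 ⇒ (2|17) = +1]
  = (17|7)    [QR: 17 ≡ 1 mod 4, sign kept]
  = (3|7)    [17 ≡ 3 mod 7]
  = -(7|3)    [QR: both ≡ 3 mod 4, sign flips]
  = -(1|3)    [7 ≡ 1 mod 3]
  = -1    [(1|3) = 1]

-1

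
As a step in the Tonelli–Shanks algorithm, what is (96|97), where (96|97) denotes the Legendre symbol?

1

Factor out 2: 96 = 2^5·3. Since 97 ≡ 1 (mod 8), (2|97) = +1, and (2|97)^5 = +1. Now have (3|97).
97 ≡ 1 (mod 4), so quadratic reciprocity gives (3|97) = (97|3). Reduce: 97 ≡ 1 (mod 3). Now have (1|3).
(1|3) = 1. Collecting the sign factors: 1.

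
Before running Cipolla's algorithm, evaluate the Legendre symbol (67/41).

-1

Reduce the numerator: 67 ≡ 26 (mod 41), so (67/41) = (26/41).
Factor out 2: 26 = 2·13. Since 41 ≡ 1 (mod 8), (2/41) = +1. Now have (13/41).
13 ≡ 1 (mod 4), so quadratic reciprocity gives (13/41) = (41/13). Reduce: 41 ≡ 2 (mod 13). Now have (2/13).
Factor out 2: 2 = 2. Since 13 ≡ 5 (mod 8), (2/13) = -1. Now have -(1/13).
(1/13) = 1. Collecting the sign factors: -1.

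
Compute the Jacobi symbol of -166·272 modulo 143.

By multiplicativity, (-166·272 / 143) = (-166 / 143)·(272 / 143).
First factor (-166 / 143):
(-166 / 143)
  = (120 / 143)    [-166 ≡ 120 mod 143]
  = (15 / 143)    [143 ≡ 7 mod 8 ⇒ (2 / 143)^3 = +1]
  = -(143 / 15)    [QR: both ≡ 3 mod 4, sign flips]
  = -(8 / 15)    [143 ≡ 8 mod 15]
  = -(1 / 15)    [15 ≡ 7 mod 8 ⇒ (2 / 15)^3 = +1]
  = -1    [(1 / 15) = 1]
Second factor (272 / 143):
(272 / 143)
  = (129 / 143)    [272 ≡ 129 mod 143]
  = (143 / 129)    [QR: 129 ≡ 1 mod 4, sign kept]
  = (14 / 129)    [143 ≡ 14 mod 129]
  = (7 / 129)    [129 ≡ 1 mod 8 ⇒ (2 / 129) = +1]
  = (129 / 7)    [QR: 129 ≡ 1 mod 4, sign kept]
  = (3 / 7)    [129 ≡ 3 mod 7]
  = -(7 / 3)    [QR: both ≡ 3 mod 4, sign flips]
  = -(1 / 3)    [7 ≡ 1 mod 3]
  = -1    [(1 / 3) = 1]
Product: (-1)·(-1) = 1.

1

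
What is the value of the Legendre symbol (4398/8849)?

-1

(4398/8849)
  = (2199/8849)    [8849 ≡ 1 mod 8 ⇒ (2/8849) = +1]
  = (8849/2199)    [QR: 8849 ≡ 1 mod 4, sign kept]
  = (53/2199)    [8849 ≡ 53 mod 2199]
  = (2199/53)    [QR: 53 ≡ 1 mod 4, sign kept]
  = (26/53)    [2199 ≡ 26 mod 53]
  = -(13/53)    [53 ≡ 5 mod 8 ⇒ (2/53) = -1]
  = -(53/13)    [QR: 13 ≡ 1 mod 4, sign kept]
  = -(1/13)    [53 ≡ 1 mod 13]
  = -1    [(1/13) = 1]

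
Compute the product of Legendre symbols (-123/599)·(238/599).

1

By multiplicativity, (-123·238/599) = (-123/599)·(238/599).
First factor (-123/599):
Pull out -1: (-123/599) = (-1/599)·(123/599). Since 599 ≡ 3 (mod 4), (-1/599) = -1. Now have -(123/599).
Both 123 ≡ 3 and 599 ≡ 3 (mod 4), so reciprocity gives (123/599) = -(599/123). Reduce: 599 ≡ 107 (mod 123). Now have (107/123).
Both 107 ≡ 3 and 123 ≡ 3 (mod 4), so reciprocity gives (107/123) = -(123/107). Reduce: 123 ≡ 16 (mod 107). Now have -(16/107).
Factor out 2: 16 = 2^4. Since 107 ≡ 3 (mod 8), (2/107) = -1, and (2/107)^4 = +1. Now have -(1/107).
(1/107) = 1. Collecting the sign factors: -1.
Second factor (238/599):
Factor out 2: 238 = 2·119. Since 599 ≡ 7 (mod 8), (2/599) = +1. Now have (119/599).
Both 119 ≡ 3 and 599 ≡ 3 (mod 4), so reciprocity gives (119/599) = -(599/119). Reduce: 599 ≡ 4 (mod 119). Now have -(4/119).
Factor out 2: 4 = 2^2. Since 119 ≡ 7 (mod 8), (2/119) = +1, and (2/119)^2 = +1. Now have -(1/119).
(1/119) = 1. Collecting the sign factors: -1.
Product: (-1)·(-1) = 1.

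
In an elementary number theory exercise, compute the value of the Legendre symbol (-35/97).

1

Reduce the numerator: -35 ≡ 62 (mod 97), so (-35/97) = (62/97).
Factor out 2: 62 = 2·31. Since 97 ≡ 1 (mod 8), (2/97) = +1. Now have (31/97).
97 ≡ 1 (mod 4), so quadratic reciprocity gives (31/97) = (97/31). Reduce: 97 ≡ 4 (mod 31). Now have (4/31).
Factor out 2: 4 = 2^2. Since 31 ≡ 7 (mod 8), (2/31) = +1, and (2/31)^2 = +1. Now have (1/31).
(1/31) = 1. Collecting the sign factors: 1.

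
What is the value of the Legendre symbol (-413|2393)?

1

Pull out -1: (-413|2393) = (-1|2393)·(413|2393). Since 2393 ≡ 1 (mod 4), (-1|2393) = +1. Now have (413|2393).
413 ≡ 1 (mod 4), so quadratic reciprocity gives (413|2393) = (2393|413). Reduce: 2393 ≡ 328 (mod 413). Now have (328|413).
Factor out 2: 328 = 2^3·41. Since 413 ≡ 5 (mod 8), (2|413) = -1, and (2|413)^3 = -1. Now have -(41|413).
41 ≡ 1 (mod 4), so quadratic reciprocity gives (41|413) = (413|41). Reduce: 413 ≡ 3 (mod 41). Now have -(3|41).
41 ≡ 1 (mod 4), so quadratic reciprocity gives (3|41) = (41|3). Reduce: 41 ≡ 2 (mod 3). Now have -(2|3).
Factor out 2: 2 = 2. Since 3 ≡ 3 (mod 8), (2|3) = -1. Now have (1|3).
(1|3) = 1. Collecting the sign factors: 1.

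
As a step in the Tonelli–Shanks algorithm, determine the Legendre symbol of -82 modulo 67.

-1

(-82/67)
  = -(82/67)    [67 ≡ 3 mod 4 ⇒ (-1/67) = -1]
  = -(15/67)    [82 ≡ 15 mod 67]
  = (67/15)    [QR: both ≡ 3 mod 4, sign flips]
  = (7/15)    [67 ≡ 7 mod 15]
  = -(15/7)    [QR: both ≡ 3 mod 4, sign flips]
  = -(1/7)    [15 ≡ 1 mod 7]
  = -1    [(1/7) = 1]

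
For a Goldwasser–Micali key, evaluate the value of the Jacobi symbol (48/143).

Factor out 2: 48 = 2^4·3. Since 143 ≡ 7 (mod 8), (2/143) = +1, and (2/143)^4 = +1. Now have (3/143).
Both 3 ≡ 3 and 143 ≡ 3 (mod 4), so reciprocity gives (3/143) = -(143/3). Reduce: 143 ≡ 2 (mod 3). Now have -(2/3).
Factor out 2: 2 = 2. Since 3 ≡ 3 (mod 8), (2/3) = -1. Now have (1/3).
(1/3) = 1. Collecting the sign factors: 1.

1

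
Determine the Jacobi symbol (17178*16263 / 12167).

-1

By multiplicativity, (17178·16263 / 12167) = (17178 / 12167)·(16263 / 12167).
First factor (17178 / 12167):
(17178 / 12167)
  = (5011 / 12167)    [17178 ≡ 5011 mod 12167]
  = -(12167 / 5011)    [QR: both ≡ 3 mod 4, sign flips]
  = -(2145 / 5011)    [12167 ≡ 2145 mod 5011]
  = -(5011 / 2145)    [QR: 2145 ≡ 1 mod 4, sign kept]
  = -(721 / 2145)    [5011 ≡ 721 mod 2145]
  = -(2145 / 721)    [QR: 721 ≡ 1 mod 4, sign kept]
  = -(703 / 721)    [2145 ≡ 703 mod 721]
  = -(721 / 703)    [QR: 721 ≡ 1 mod 4, sign kept]
  = -(18 / 703)    [721 ≡ 18 mod 703]
  = -(9 / 703)    [703 ≡ 7 mod 8 ⇒ (2 / 703) = +1]
  = -(703 / 9)    [QR: 9 ≡ 1 mod 4, sign kept]
  = -(1 / 9)    [703 ≡ 1 mod 9]
  = -1    [(1 / 9) = 1]
Second factor (16263 / 12167):
(16263 / 12167)
  = (4096 / 12167)    [16263 ≡ 4096 mod 12167]
  = (1 / 12167)    [12167 ≡ 7 mod 8 ⇒ (2 / 12167)^12 = +1]
  = 1    [(1 / 12167) = 1]
Product: (-1)·(1) = -1.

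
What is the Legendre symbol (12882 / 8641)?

-1

Reduce the numerator: 12882 ≡ 4241 (mod 8641), so (12882 / 8641) = (4241 / 8641).
4241 ≡ 1 (mod 4), so quadratic reciprocity gives (4241 / 8641) = (8641 / 4241). Reduce: 8641 ≡ 159 (mod 4241). Now have (159 / 4241).
4241 ≡ 1 (mod 4), so quadratic reciprocity gives (159 / 4241) = (4241 / 159). Reduce: 4241 ≡ 107 (mod 159). Now have (107 / 159).
Both 107 ≡ 3 and 159 ≡ 3 (mod 4), so reciprocity gives (107 / 159) = -(159 / 107). Reduce: 159 ≡ 52 (mod 107). Now have -(52 / 107).
Factor out 2: 52 = 2^2·13. Since 107 ≡ 3 (mod 8), (2 / 107) = -1, and (2 / 107)^2 = +1. Now have -(13 / 107).
13 ≡ 1 (mod 4), so quadratic reciprocity gives (13 / 107) = (107 / 13). Reduce: 107 ≡ 3 (mod 13). Now have -(3 / 13).
13 ≡ 1 (mod 4), so quadratic reciprocity gives (3 / 13) = (13 / 3). Reduce: 13 ≡ 1 (mod 3). Now have -(1 / 3).
(1 / 3) = 1. Collecting the sign factors: -1.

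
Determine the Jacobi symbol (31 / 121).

121 ≡ 1 (mod 4), so quadratic reciprocity gives (31 / 121) = (121 / 31). Reduce: 121 ≡ 28 (mod 31). Now have (28 / 31).
Factor out 2: 28 = 2^2·7. Since 31 ≡ 7 (mod 8), (2 / 31) = +1, and (2 / 31)^2 = +1. Now have (7 / 31).
Both 7 ≡ 3 and 31 ≡ 3 (mod 4), so reciprocity gives (7 / 31) = -(31 / 7). Reduce: 31 ≡ 3 (mod 7). Now have -(3 / 7).
Both 3 ≡ 3 and 7 ≡ 3 (mod 4), so reciprocity gives (3 / 7) = -(7 / 3). Reduce: 7 ≡ 1 (mod 3). Now have (1 / 3).
(1 / 3) = 1. Collecting the sign factors: 1.

1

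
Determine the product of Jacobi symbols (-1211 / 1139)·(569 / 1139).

1

By multiplicativity, (-1211·569 / 1139) = (-1211 / 1139)·(569 / 1139).
First factor (-1211 / 1139):
Pull out -1: (-1211 / 1139) = (-1 / 1139)·(1211 / 1139). Since 1139 ≡ 3 (mod 4), (-1 / 1139) = -1. Now have -(1211 / 1139).
Reduce the numerator: 1211 ≡ 72 (mod 1139), so (1211 / 1139) = (72 / 1139).
Factor out 2: 72 = 2^3·9. Since 1139 ≡ 3 (mod 8), (2 / 1139) = -1, and (2 / 1139)^3 = -1. Now have (9 / 1139).
9 ≡ 1 (mod 4), so quadratic reciprocity gives (9 / 1139) = (1139 / 9). Reduce: 1139 ≡ 5 (mod 9). Now have (5 / 9).
5 ≡ 1 (mod 4), so quadratic reciprocity gives (5 / 9) = (9 / 5). Reduce: 9 ≡ 4 (mod 5). Now have (4 / 5).
Factor out 2: 4 = 2^2. Since 5 ≡ 5 (mod 8), (2 / 5) = -1, and (2 / 5)^2 = +1. Now have (1 / 5).
(1 / 5) = 1. Collecting the sign factors: 1.
Second factor (569 / 1139):
569 ≡ 1 (mod 4), so quadratic reciprocity gives (569 / 1139) = (1139 / 569). Reduce: 1139 ≡ 1 (mod 569). Now have (1 / 569).
(1 / 569) = 1. Collecting the sign factors: 1.
Product: (1)·(1) = 1.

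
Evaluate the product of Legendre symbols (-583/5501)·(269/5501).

1

By multiplicativity, (-583·269/5501) = (-583/5501)·(269/5501).
First factor (-583/5501):
(-583/5501)
  = (583/5501)    [5501 ≡ 1 mod 4 ⇒ (-1/5501) = +1]
  = (5501/583)    [QR: 5501 ≡ 1 mod 4, sign kept]
  = (254/583)    [5501 ≡ 254 mod 583]
  = (127/583)    [583 ≡ 7 mod 8 ⇒ (2/583) = +1]
  = -(583/127)    [QR: both ≡ 3 mod 4, sign flips]
  = -(75/127)    [583 ≡ 75 mod 127]
  = (127/75)    [QR: both ≡ 3 mod 4, sign flips]
  = (52/75)    [127 ≡ 52 mod 75]
  = (13/75)    [75 ≡ 3 mod 8 ⇒ (2/75)^2 = +1]
  = (75/13)    [QR: 13 ≡ 1 mod 4, sign kept]
  = (10/13)    [75 ≡ 10 mod 13]
  = -(5/13)    [13 ≡ 5 mod 8 ⇒ (2/13) = -1]
  = -(13/5)    [QR: 5 ≡ 1 mod 4, sign kept]
  = -(3/5)    [13 ≡ 3 mod 5]
  = -(5/3)    [QR: 5 ≡ 1 mod 4, sign kept]
  = -(2/3)    [5 ≡ 2 mod 3]
  = (1/3)    [3 ≡ 3 mod 8 ⇒ (2/3) = -1]
  = 1    [(1/3) = 1]
Second factor (269/5501):
(269/5501)
  = (5501/269)    [QR: 269 ≡ 1 mod 4, sign kept]
  = (121/269)    [5501 ≡ 121 mod 269]
  = (269/121)    [QR: 121 ≡ 1 mod 4, sign kept]
  = (27/121)    [269 ≡ 27 mod 121]
  = (121/27)    [QR: 121 ≡ 1 mod 4, sign kept]
  = (13/27)    [121 ≡ 13 mod 27]
  = (27/13)    [QR: 13 ≡ 1 mod 4, sign kept]
  = (1/13)    [27 ≡ 1 mod 13]
  = 1    [(1/13) = 1]
Product: (1)·(1) = 1.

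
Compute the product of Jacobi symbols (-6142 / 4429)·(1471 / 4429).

-1

By multiplicativity, (-6142·1471 / 4429) = (-6142 / 4429)·(1471 / 4429).
First factor (-6142 / 4429):
Reduce the numerator: -6142 ≡ 2716 (mod 4429), so (-6142 / 4429) = (2716 / 4429).
Factor out 2: 2716 = 2^2·679. Since 4429 ≡ 5 (mod 8), (2 / 4429) = -1, and (2 / 4429)^2 = +1. Now have (679 / 4429).
4429 ≡ 1 (mod 4), so quadratic reciprocity gives (679 / 4429) = (4429 / 679). Reduce: 4429 ≡ 355 (mod 679). Now have (355 / 679).
Both 355 ≡ 3 and 679 ≡ 3 (mod 4), so reciprocity gives (355 / 679) = -(679 / 355). Reduce: 679 ≡ 324 (mod 355). Now have -(324 / 355).
Factor out 2: 324 = 2^2·81. Since 355 ≡ 3 (mod 8), (2 / 355) = -1, and (2 / 355)^2 = +1. Now have -(81 / 355).
81 ≡ 1 (mod 4), so quadratic reciprocity gives (81 / 355) = (355 / 81). Reduce: 355 ≡ 31 (mod 81). Now have -(31 / 81).
81 ≡ 1 (mod 4), so quadratic reciprocity gives (31 / 81) = (81 / 31). Reduce: 81 ≡ 19 (mod 31). Now have -(19 / 31).
Both 19 ≡ 3 and 31 ≡ 3 (mod 4), so reciprocity gives (19 / 31) = -(31 / 19). Reduce: 31 ≡ 12 (mod 19). Now have (12 / 19).
Factor out 2: 12 = 2^2·3. Since 19 ≡ 3 (mod 8), (2 / 19) = -1, and (2 / 19)^2 = +1. Now have (3 / 19).
Both 3 ≡ 3 and 19 ≡ 3 (mod 4), so reciprocity gives (3 / 19) = -(19 / 3). Reduce: 19 ≡ 1 (mod 3). Now have -(1 / 3).
(1 / 3) = 1. Collecting the sign factors: -1.
Second factor (1471 / 4429):
4429 ≡ 1 (mod 4), so quadratic reciprocity gives (1471 / 4429) = (4429 / 1471). Reduce: 4429 ≡ 16 (mod 1471). Now have (16 / 1471).
Factor out 2: 16 = 2^4. Since 1471 ≡ 7 (mod 8), (2 / 1471) = +1, and (2 / 1471)^4 = +1. Now have (1 / 1471).
(1 / 1471) = 1. Collecting the sign factors: 1.
Product: (-1)·(1) = -1.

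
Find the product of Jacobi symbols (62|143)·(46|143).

By multiplicativity, (62·46|143) = (62|143)·(46|143).
First factor (62|143):
(62|143)
  = (31|143)    [143 ≡ 7 mod 8 ⇒ (2|143) = +1]
  = -(143|31)    [QR: both ≡ 3 mod 4, sign flips]
  = -(19|31)    [143 ≡ 19 mod 31]
  = (31|19)    [QR: both ≡ 3 mod 4, sign flips]
  = (12|19)    [31 ≡ 12 mod 19]
  = (3|19)    [19 ≡ 3 mod 8 ⇒ (2|19)^2 = +1]
  = -(19|3)    [QR: both ≡ 3 mod 4, sign flips]
  = -(1|3)    [19 ≡ 1 mod 3]
  = -1    [(1|3) = 1]
Second factor (46|143):
(46|143)
  = (23|143)    [143 ≡ 7 mod 8 ⇒ (2|143) = +1]
  = -(143|23)    [QR: both ≡ 3 mod 4, sign flips]
  = -(5|23)    [143 ≡ 5 mod 23]
  = -(23|5)    [QR: 5 ≡ 1 mod 4, sign kept]
  = -(3|5)    [23 ≡ 3 mod 5]
  = -(5|3)    [QR: 5 ≡ 1 mod 4, sign kept]
  = -(2|3)    [5 ≡ 2 mod 3]
  = (1|3)    [3 ≡ 3 mod 8 ⇒ (2|3) = -1]
  = 1    [(1|3) = 1]
Product: (-1)·(1) = -1.

-1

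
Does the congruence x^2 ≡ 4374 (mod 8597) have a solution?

yes

Factor out 2: 4374 = 2·2187. Since 8597 ≡ 5 (mod 8), (2|8597) = -1. Now have -(2187|8597).
8597 ≡ 1 (mod 4), so quadratic reciprocity gives (2187|8597) = (8597|2187). Reduce: 8597 ≡ 2036 (mod 2187). Now have -(2036|2187).
Factor out 2: 2036 = 2^2·509. Since 2187 ≡ 3 (mod 8), (2|2187) = -1, and (2|2187)^2 = +1. Now have -(509|2187).
509 ≡ 1 (mod 4), so quadratic reciprocity gives (509|2187) = (2187|509). Reduce: 2187 ≡ 151 (mod 509). Now have -(151|509).
509 ≡ 1 (mod 4), so quadratic reciprocity gives (151|509) = (509|151). Reduce: 509 ≡ 56 (mod 151). Now have -(56|151).
Factor out 2: 56 = 2^3·7. Since 151 ≡ 7 (mod 8), (2|151) = +1, and (2|151)^3 = +1. Now have -(7|151).
Both 7 ≡ 3 and 151 ≡ 3 (mod 4), so reciprocity gives (7|151) = -(151|7). Reduce: 151 ≡ 4 (mod 7). Now have (4|7).
Factor out 2: 4 = 2^2. Since 7 ≡ 7 (mod 8), (2|7) = +1, and (2|7)^2 = +1. Now have (1|7).
(1|7) = 1. Collecting the sign factors: 1.
(4374|8597) = 1, and 8597 is prime, so 4374 is a quadratic residue mod 8597.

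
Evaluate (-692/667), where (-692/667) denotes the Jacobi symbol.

Reduce the numerator: -692 ≡ 642 (mod 667), so (-692/667) = (642/667).
Factor out 2: 642 = 2·321. Since 667 ≡ 3 (mod 8), (2/667) = -1. Now have -(321/667).
321 ≡ 1 (mod 4), so quadratic reciprocity gives (321/667) = (667/321). Reduce: 667 ≡ 25 (mod 321). Now have -(25/321).
25 ≡ 1 (mod 4), so quadratic reciprocity gives (25/321) = (321/25). Reduce: 321 ≡ 21 (mod 25). Now have -(21/25).
21 ≡ 1 (mod 4), so quadratic reciprocity gives (21/25) = (25/21). Reduce: 25 ≡ 4 (mod 21). Now have -(4/21).
Factor out 2: 4 = 2^2. Since 21 ≡ 5 (mod 8), (2/21) = -1, and (2/21)^2 = +1. Now have -(1/21).
(1/21) = 1. Collecting the sign factors: -1.

-1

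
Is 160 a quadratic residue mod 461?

no

Factor out 2: 160 = 2^5·5. Since 461 ≡ 5 (mod 8), (2|461) = -1, and (2|461)^5 = -1. Now have -(5|461).
5 ≡ 1 (mod 4), so quadratic reciprocity gives (5|461) = (461|5). Reduce: 461 ≡ 1 (mod 5). Now have -(1|5).
(1|5) = 1. Collecting the sign factors: -1.
(160|461) = -1, and 461 is prime, so 160 is not a quadratic residue mod 461.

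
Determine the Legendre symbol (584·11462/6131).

-1

By multiplicativity, (584·11462/6131) = (584/6131)·(11462/6131).
First factor (584/6131):
(584/6131)
  = -(73/6131)    [6131 ≡ 3 mod 8 ⇒ (2/6131)^3 = -1]
  = -(6131/73)    [QR: 73 ≡ 1 mod 4, sign kept]
  = -(72/73)    [6131 ≡ 72 mod 73]
  = -(9/73)    [73 ≡ 1 mod 8 ⇒ (2/73)^3 = +1]
  = -(73/9)    [QR: 9 ≡ 1 mod 4, sign kept]
  = -(1/9)    [73 ≡ 1 mod 9]
  = -1    [(1/9) = 1]
Second factor (11462/6131):
(11462/6131)
  = (5331/6131)    [11462 ≡ 5331 mod 6131]
  = -(6131/5331)    [QR: both ≡ 3 mod 4, sign flips]
  = -(800/5331)    [6131 ≡ 800 mod 5331]
  = (25/5331)    [5331 ≡ 3 mod 8 ⇒ (2/5331)^5 = -1]
  = (5331/25)    [QR: 25 ≡ 1 mod 4, sign kept]
  = (6/25)    [5331 ≡ 6 mod 25]
  = (3/25)    [25 ≡ 1 mod 8 ⇒ (2/25) = +1]
  = (25/3)    [QR: 25 ≡ 1 mod 4, sign kept]
  = (1/3)    [25 ≡ 1 mod 3]
  = 1    [(1/3) = 1]
Product: (-1)·(1) = -1.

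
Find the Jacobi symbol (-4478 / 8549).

-1

Reduce the numerator: -4478 ≡ 4071 (mod 8549), so (-4478 / 8549) = (4071 / 8549).
8549 ≡ 1 (mod 4), so quadratic reciprocity gives (4071 / 8549) = (8549 / 4071). Reduce: 8549 ≡ 407 (mod 4071). Now have (407 / 4071).
Both 407 ≡ 3 and 4071 ≡ 3 (mod 4), so reciprocity gives (407 / 4071) = -(4071 / 407). Reduce: 4071 ≡ 1 (mod 407). Now have -(1 / 407).
(1 / 407) = 1. Collecting the sign factors: -1.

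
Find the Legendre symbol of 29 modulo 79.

29 ≡ 1 (mod 4), so quadratic reciprocity gives (29 / 79) = (79 / 29). Reduce: 79 ≡ 21 (mod 29). Now have (21 / 29).
21 ≡ 1 (mod 4), so quadratic reciprocity gives (21 / 29) = (29 / 21). Reduce: 29 ≡ 8 (mod 21). Now have (8 / 21).
Factor out 2: 8 = 2^3. Since 21 ≡ 5 (mod 8), (2 / 21) = -1, and (2 / 21)^3 = -1. Now have -(1 / 21).
(1 / 21) = 1. Collecting the sign factors: -1.

-1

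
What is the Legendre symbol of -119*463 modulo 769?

-1

By multiplicativity, (-119·463|769) = (-119|769)·(463|769).
First factor (-119|769):
Pull out -1: (-119|769) = (-1|769)·(119|769). Since 769 ≡ 1 (mod 4), (-1|769) = +1. Now have (119|769).
769 ≡ 1 (mod 4), so quadratic reciprocity gives (119|769) = (769|119). Reduce: 769 ≡ 55 (mod 119). Now have (55|119).
Both 55 ≡ 3 and 119 ≡ 3 (mod 4), so reciprocity gives (55|119) = -(119|55). Reduce: 119 ≡ 9 (mod 55). Now have -(9|55).
9 ≡ 1 (mod 4), so quadratic reciprocity gives (9|55) = (55|9). Reduce: 55 ≡ 1 (mod 9). Now have -(1|9).
(1|9) = 1. Collecting the sign factors: -1.
Second factor (463|769):
769 ≡ 1 (mod 4), so quadratic reciprocity gives (463|769) = (769|463). Reduce: 769 ≡ 306 (mod 463). Now have (306|463).
Factor out 2: 306 = 2·153. Since 463 ≡ 7 (mod 8), (2|463) = +1. Now have (153|463).
153 ≡ 1 (mod 4), so quadratic reciprocity gives (153|463) = (463|153). Reduce: 463 ≡ 4 (mod 153). Now have (4|153).
Factor out 2: 4 = 2^2. Since 153 ≡ 1 (mod 8), (2|153) = +1, and (2|153)^2 = +1. Now have (1|153).
(1|153) = 1. Collecting the sign factors: 1.
Product: (-1)·(1) = -1.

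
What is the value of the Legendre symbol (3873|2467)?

1

(3873|2467)
  = (1406|2467)    [3873 ≡ 1406 mod 2467]
  = -(703|2467)    [2467 ≡ 3 mod 8 ⇒ (2|2467) = -1]
  = (2467|703)    [QR: both ≡ 3 mod 4, sign flips]
  = (358|703)    [2467 ≡ 358 mod 703]
  = (179|703)    [703 ≡ 7 mod 8 ⇒ (2|703) = +1]
  = -(703|179)    [QR: both ≡ 3 mod 4, sign flips]
  = -(166|179)    [703 ≡ 166 mod 179]
  = (83|179)    [179 ≡ 3 mod 8 ⇒ (2|179) = -1]
  = -(179|83)    [QR: both ≡ 3 mod 4, sign flips]
  = -(13|83)    [179 ≡ 13 mod 83]
  = -(83|13)    [QR: 13 ≡ 1 mod 4, sign kept]
  = -(5|13)    [83 ≡ 5 mod 13]
  = -(13|5)    [QR: 5 ≡ 1 mod 4, sign kept]
  = -(3|5)    [13 ≡ 3 mod 5]
  = -(5|3)    [QR: 5 ≡ 1 mod 4, sign kept]
  = -(2|3)    [5 ≡ 2 mod 3]
  = (1|3)    [3 ≡ 3 mod 8 ⇒ (2|3) = -1]
  = 1    [(1|3) = 1]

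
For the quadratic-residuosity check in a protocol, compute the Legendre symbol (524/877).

Factor out 2: 524 = 2^2·131. Since 877 ≡ 5 (mod 8), (2/877) = -1, and (2/877)^2 = +1. Now have (131/877).
877 ≡ 1 (mod 4), so quadratic reciprocity gives (131/877) = (877/131). Reduce: 877 ≡ 91 (mod 131). Now have (91/131).
Both 91 ≡ 3 and 131 ≡ 3 (mod 4), so reciprocity gives (91/131) = -(131/91). Reduce: 131 ≡ 40 (mod 91). Now have -(40/91).
Factor out 2: 40 = 2^3·5. Since 91 ≡ 3 (mod 8), (2/91) = -1, and (2/91)^3 = -1. Now have (5/91).
5 ≡ 1 (mod 4), so quadratic reciprocity gives (5/91) = (91/5). Reduce: 91 ≡ 1 (mod 5). Now have (1/5).
(1/5) = 1. Collecting the sign factors: 1.

1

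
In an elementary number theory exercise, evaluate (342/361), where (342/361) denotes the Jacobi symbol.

Factor out 2: 342 = 2·171. Since 361 ≡ 1 (mod 8), (2/361) = +1. Now have (171/361).
361 ≡ 1 (mod 4), so quadratic reciprocity gives (171/361) = (361/171). Reduce: 361 ≡ 19 (mod 171). Now have (19/171).
Both 19 ≡ 3 and 171 ≡ 3 (mod 4), so reciprocity gives (19/171) = -(171/19). Reduce: 171 ≡ 0 (mod 19). Now have -(0/19).
The numerator is now 0 with denominator 19 > 1: the symbol is 0.

0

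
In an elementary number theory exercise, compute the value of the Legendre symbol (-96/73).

Pull out -1: (-96/73) = (-1/73)·(96/73). Since 73 ≡ 1 (mod 4), (-1/73) = +1. Now have (96/73).
Reduce the numerator: 96 ≡ 23 (mod 73), so (96/73) = (23/73).
73 ≡ 1 (mod 4), so quadratic reciprocity gives (23/73) = (73/23). Reduce: 73 ≡ 4 (mod 23). Now have (4/23).
Factor out 2: 4 = 2^2. Since 23 ≡ 7 (mod 8), (2/23) = +1, and (2/23)^2 = +1. Now have (1/23).
(1/23) = 1. Collecting the sign factors: 1.

1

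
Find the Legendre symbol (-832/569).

(-832/569)
  = (306/569)    [-832 ≡ 306 mod 569]
  = (153/569)    [569 ≡ 1 mod 8 ⇒ (2/569) = +1]
  = (569/153)    [QR: 153 ≡ 1 mod 4, sign kept]
  = (110/153)    [569 ≡ 110 mod 153]
  = (55/153)    [153 ≡ 1 mod 8 ⇒ (2/153) = +1]
  = (153/55)    [QR: 153 ≡ 1 mod 4, sign kept]
  = (43/55)    [153 ≡ 43 mod 55]
  = -(55/43)    [QR: both ≡ 3 mod 4, sign flips]
  = -(12/43)    [55 ≡ 12 mod 43]
  = -(3/43)    [43 ≡ 3 mod 8 ⇒ (2/43)^2 = +1]
  = (43/3)    [QR: both ≡ 3 mod 4, sign flips]
  = (1/3)    [43 ≡ 1 mod 3]
  = 1    [(1/3) = 1]

1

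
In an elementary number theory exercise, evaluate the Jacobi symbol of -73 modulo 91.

(-73 / 91)
  = -(73 / 91)    [91 ≡ 3 mod 4 ⇒ (-1 / 91) = -1]
  = -(91 / 73)    [QR: 73 ≡ 1 mod 4, sign kept]
  = -(18 / 73)    [91 ≡ 18 mod 73]
  = -(9 / 73)    [73 ≡ 1 mod 8 ⇒ (2 / 73) = +1]
  = -(73 / 9)    [QR: 9 ≡ 1 mod 4, sign kept]
  = -(1 / 9)    [73 ≡ 1 mod 9]
  = -1    [(1 / 9) = 1]

-1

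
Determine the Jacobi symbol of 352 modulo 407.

0

Factor out 2: 352 = 2^5·11. Since 407 ≡ 7 (mod 8), (2/407) = +1, and (2/407)^5 = +1. Now have (11/407).
Both 11 ≡ 3 and 407 ≡ 3 (mod 4), so reciprocity gives (11/407) = -(407/11). Reduce: 407 ≡ 0 (mod 11). Now have -(0/11).
The numerator is now 0 with denominator 11 > 1: the symbol is 0.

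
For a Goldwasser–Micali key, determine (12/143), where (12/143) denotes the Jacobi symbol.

(12/143)
  = (3/143)    [143 ≡ 7 mod 8 ⇒ (2/143)^2 = +1]
  = -(143/3)    [QR: both ≡ 3 mod 4, sign flips]
  = -(2/3)    [143 ≡ 2 mod 3]
  = (1/3)    [3 ≡ 3 mod 8 ⇒ (2/3) = -1]
  = 1    [(1/3) = 1]

1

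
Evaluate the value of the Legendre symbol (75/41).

-1

Reduce the numerator: 75 ≡ 34 (mod 41), so (75/41) = (34/41).
Factor out 2: 34 = 2·17. Since 41 ≡ 1 (mod 8), (2/41) = +1. Now have (17/41).
17 ≡ 1 (mod 4), so quadratic reciprocity gives (17/41) = (41/17). Reduce: 41 ≡ 7 (mod 17). Now have (7/17).
17 ≡ 1 (mod 4), so quadratic reciprocity gives (7/17) = (17/7). Reduce: 17 ≡ 3 (mod 7). Now have (3/7).
Both 3 ≡ 3 and 7 ≡ 3 (mod 4), so reciprocity gives (3/7) = -(7/3). Reduce: 7 ≡ 1 (mod 3). Now have -(1/3).
(1/3) = 1. Collecting the sign factors: -1.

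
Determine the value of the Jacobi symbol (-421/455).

1

(-421/455)
  = -(421/455)    [455 ≡ 3 mod 4 ⇒ (-1/455) = -1]
  = -(455/421)    [QR: 421 ≡ 1 mod 4, sign kept]
  = -(34/421)    [455 ≡ 34 mod 421]
  = (17/421)    [421 ≡ 5 mod 8 ⇒ (2/421) = -1]
  = (421/17)    [QR: 17 ≡ 1 mod 4, sign kept]
  = (13/17)    [421 ≡ 13 mod 17]
  = (17/13)    [QR: 13 ≡ 1 mod 4, sign kept]
  = (4/13)    [17 ≡ 4 mod 13]
  = (1/13)    [13 ≡ 5 mod 8 ⇒ (2/13)^2 = +1]
  = 1    [(1/13) = 1]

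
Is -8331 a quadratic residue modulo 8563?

yes

Pull out -1: (-8331|8563) = (-1|8563)·(8331|8563). Since 8563 ≡ 3 (mod 4), (-1|8563) = -1. Now have -(8331|8563).
Both 8331 ≡ 3 and 8563 ≡ 3 (mod 4), so reciprocity gives (8331|8563) = -(8563|8331). Reduce: 8563 ≡ 232 (mod 8331). Now have (232|8331).
Factor out 2: 232 = 2^3·29. Since 8331 ≡ 3 (mod 8), (2|8331) = -1, and (2|8331)^3 = -1. Now have -(29|8331).
29 ≡ 1 (mod 4), so quadratic reciprocity gives (29|8331) = (8331|29). Reduce: 8331 ≡ 8 (mod 29). Now have -(8|29).
Factor out 2: 8 = 2^3. Since 29 ≡ 5 (mod 8), (2|29) = -1, and (2|29)^3 = -1. Now have (1|29).
(1|29) = 1. Collecting the sign factors: 1.
(-8331|8563) = 1, and 8563 is prime, so -8331 is a quadratic residue mod 8563.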